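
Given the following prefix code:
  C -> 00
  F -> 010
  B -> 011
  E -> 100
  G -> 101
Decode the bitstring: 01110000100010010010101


Decoding step by step:
Bits 011 -> B
Bits 100 -> E
Bits 00 -> C
Bits 100 -> E
Bits 010 -> F
Bits 010 -> F
Bits 010 -> F
Bits 101 -> G


Decoded message: BECEFFFG


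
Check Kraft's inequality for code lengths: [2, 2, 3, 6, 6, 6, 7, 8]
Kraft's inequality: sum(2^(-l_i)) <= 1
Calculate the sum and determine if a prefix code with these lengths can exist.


Sum = 2^(-2) + 2^(-2) + 2^(-3) + 2^(-6) + 2^(-6) + 2^(-6) + 2^(-7) + 2^(-8)
    = 0.25 + 0.25 + 0.125 + 0.015625 + 0.015625 + 0.015625 + 0.0078125 + 0.00390625
    = 175/256 = 0.68359375
Since 0.68359375 <= 1, Kraft's inequality IS satisfied.
A prefix code with these lengths CAN exist.

Kraft sum = 0.68359375. Satisfied.


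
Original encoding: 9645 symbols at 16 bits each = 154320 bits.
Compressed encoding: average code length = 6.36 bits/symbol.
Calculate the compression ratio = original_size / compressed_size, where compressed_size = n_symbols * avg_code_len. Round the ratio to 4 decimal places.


original_size = n_symbols * orig_bits = 9645 * 16 = 154320 bits
compressed_size = n_symbols * avg_code_len = 9645 * 6.36 = 61342.2 bits
ratio = original_size / compressed_size = 154320 / 61342.2 = 2.5157

Compression ratio = 2.5157


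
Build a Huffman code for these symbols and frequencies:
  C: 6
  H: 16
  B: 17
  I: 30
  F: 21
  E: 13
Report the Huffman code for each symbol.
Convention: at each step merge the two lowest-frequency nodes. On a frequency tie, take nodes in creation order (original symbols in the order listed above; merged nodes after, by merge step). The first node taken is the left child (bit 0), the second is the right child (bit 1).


Huffman tree construction:
Step 1: Merge C(6) + E(13) = 19
Step 2: Merge H(16) + B(17) = 33
Step 3: Merge (C+E)(19) + F(21) = 40
Step 4: Merge I(30) + (H+B)(33) = 63
Step 5: Merge ((C+E)+F)(40) + (I+(H+B))(63) = 103
Read each symbol's code off the tree from the root (left child = 0, right child = 1).

Codes:
  C: 000 (length 3)
  H: 110 (length 3)
  B: 111 (length 3)
  I: 10 (length 2)
  F: 01 (length 2)
  E: 001 (length 3)
Average code length: 258/103 = 2.5049 bits/symbol


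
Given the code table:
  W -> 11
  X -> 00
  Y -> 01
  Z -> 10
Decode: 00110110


Decoding:
00 -> X
11 -> W
01 -> Y
10 -> Z


Result: XWYZ


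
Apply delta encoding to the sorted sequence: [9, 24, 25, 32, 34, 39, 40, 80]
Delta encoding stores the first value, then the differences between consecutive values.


First value: 9
Deltas:
  24 - 9 = 15
  25 - 24 = 1
  32 - 25 = 7
  34 - 32 = 2
  39 - 34 = 5
  40 - 39 = 1
  80 - 40 = 40


Delta encoded: [9, 15, 1, 7, 2, 5, 1, 40]


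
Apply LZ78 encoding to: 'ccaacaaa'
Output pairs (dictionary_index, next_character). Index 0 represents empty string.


LZ78 encoding steps:
Dictionary: {0: ''}
Step 1: w='' (idx 0), next='c' -> output (0, 'c'), add 'c' as idx 1
Step 2: w='c' (idx 1), next='a' -> output (1, 'a'), add 'ca' as idx 2
Step 3: w='' (idx 0), next='a' -> output (0, 'a'), add 'a' as idx 3
Step 4: w='ca' (idx 2), next='a' -> output (2, 'a'), add 'caa' as idx 4
Step 5: w='a' (idx 3), end of input -> output (3, '')


Encoded: [(0, 'c'), (1, 'a'), (0, 'a'), (2, 'a'), (3, '')]


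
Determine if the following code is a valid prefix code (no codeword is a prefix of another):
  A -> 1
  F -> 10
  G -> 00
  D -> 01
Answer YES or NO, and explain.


Checking each pair (does one codeword prefix another?):
  A='1' vs F='10': prefix -- VIOLATION

NO -- this is NOT a valid prefix code. A (1) is a prefix of F (10).


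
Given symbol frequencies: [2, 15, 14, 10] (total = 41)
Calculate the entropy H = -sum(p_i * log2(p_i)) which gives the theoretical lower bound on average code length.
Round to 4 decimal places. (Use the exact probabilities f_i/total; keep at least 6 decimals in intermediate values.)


Per-symbol terms -p_i * log2(p_i) with p_i = f_i/41:
  p = 2/41 = 0.048780: log2(p) = -4.357552, -p*log2(p) = 0.212564
  p = 15/41 = 0.365854: log2(p) = -1.450661, -p*log2(p) = 0.530730
  p = 14/41 = 0.341463: log2(p) = -1.550197, -p*log2(p) = 0.529336
  p = 10/41 = 0.243902: log2(p) = -2.035624, -p*log2(p) = 0.496494
H = 0.212564 + 0.530730 + 0.529336 + 0.496494 = 1.769124

H = 1.7691 bits/symbol


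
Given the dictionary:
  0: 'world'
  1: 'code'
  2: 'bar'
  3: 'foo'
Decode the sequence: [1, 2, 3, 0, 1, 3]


Look up each index in the dictionary:
  1 -> 'code'
  2 -> 'bar'
  3 -> 'foo'
  0 -> 'world'
  1 -> 'code'
  3 -> 'foo'

Decoded: "code bar foo world code foo"


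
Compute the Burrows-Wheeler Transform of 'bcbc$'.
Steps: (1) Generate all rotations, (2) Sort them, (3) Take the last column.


Rotations (sorted):
  0: $bcbc -> last char: c
  1: bc$bc -> last char: c
  2: bcbc$ -> last char: $
  3: c$bcb -> last char: b
  4: cbc$b -> last char: b


BWT = cc$bb


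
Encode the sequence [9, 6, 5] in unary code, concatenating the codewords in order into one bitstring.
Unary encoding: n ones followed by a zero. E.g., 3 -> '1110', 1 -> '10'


Encode each number as n ones followed by a terminating 0:
  9 -> 1111111110 (10 bits)
  6 -> 1111110 (7 bits)
  5 -> 111110 (6 bits)
Total length = 10 + 7 + 6 = 23 bits.

Unary([9, 6, 5]) = 11111111101111110111110 (23 bits)


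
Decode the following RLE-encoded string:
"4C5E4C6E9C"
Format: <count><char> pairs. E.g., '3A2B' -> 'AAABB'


Expanding each <count><char> pair:
  4C -> 'CCCC'
  5E -> 'EEEEE'
  4C -> 'CCCC'
  6E -> 'EEEEEE'
  9C -> 'CCCCCCCCC'

Decoded = CCCCEEEEECCCCEEEEEECCCCCCCCC


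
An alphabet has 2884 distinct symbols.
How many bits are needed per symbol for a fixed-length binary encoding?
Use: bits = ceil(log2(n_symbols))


log2(2884) = 11.4939
Bracket: 2^11 = 2048 < 2884 <= 2^12 = 4096
So ceil(log2(2884)) = 12

bits = ceil(log2(2884)) = ceil(11.4939) = 12 bits


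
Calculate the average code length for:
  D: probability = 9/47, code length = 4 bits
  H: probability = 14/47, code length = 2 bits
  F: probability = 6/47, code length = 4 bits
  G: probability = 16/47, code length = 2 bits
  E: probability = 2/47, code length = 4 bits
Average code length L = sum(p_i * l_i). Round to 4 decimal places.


Weighted contributions p_i * l_i:
  D: (9/47) * 4 = 36/47
  H: (14/47) * 2 = 28/47
  F: (6/47) * 4 = 24/47
  G: (16/47) * 2 = 32/47
  E: (2/47) * 4 = 8/47
Sum = (36 + 28 + 24 + 32 + 8)/47 = 128/47

L = 128/47 = 2.7234 bits/symbol


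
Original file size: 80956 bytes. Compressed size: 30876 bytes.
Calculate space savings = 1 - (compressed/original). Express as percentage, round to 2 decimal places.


ratio = compressed/original = 30876/80956 = 0.381392
savings = 1 - ratio = 1 - 0.381392 = 0.618608
as a percentage: 0.618608 * 100 = 61.86%

Space savings = 1 - 30876/80956 = 61.86%


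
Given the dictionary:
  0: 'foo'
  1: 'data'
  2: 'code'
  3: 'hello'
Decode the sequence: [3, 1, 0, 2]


Look up each index in the dictionary:
  3 -> 'hello'
  1 -> 'data'
  0 -> 'foo'
  2 -> 'code'

Decoded: "hello data foo code"


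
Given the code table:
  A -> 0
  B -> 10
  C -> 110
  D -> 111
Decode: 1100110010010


Decoding:
110 -> C
0 -> A
110 -> C
0 -> A
10 -> B
0 -> A
10 -> B


Result: CACABAB


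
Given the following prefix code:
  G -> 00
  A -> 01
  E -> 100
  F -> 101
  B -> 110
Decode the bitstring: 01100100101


Decoding step by step:
Bits 01 -> A
Bits 100 -> E
Bits 100 -> E
Bits 101 -> F


Decoded message: AEEF


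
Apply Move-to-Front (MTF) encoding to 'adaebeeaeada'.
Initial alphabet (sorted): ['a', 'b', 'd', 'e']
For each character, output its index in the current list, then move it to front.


MTF encoding:
'a': index 0 in ['a', 'b', 'd', 'e'] -> ['a', 'b', 'd', 'e']
'd': index 2 in ['a', 'b', 'd', 'e'] -> ['d', 'a', 'b', 'e']
'a': index 1 in ['d', 'a', 'b', 'e'] -> ['a', 'd', 'b', 'e']
'e': index 3 in ['a', 'd', 'b', 'e'] -> ['e', 'a', 'd', 'b']
'b': index 3 in ['e', 'a', 'd', 'b'] -> ['b', 'e', 'a', 'd']
'e': index 1 in ['b', 'e', 'a', 'd'] -> ['e', 'b', 'a', 'd']
'e': index 0 in ['e', 'b', 'a', 'd'] -> ['e', 'b', 'a', 'd']
'a': index 2 in ['e', 'b', 'a', 'd'] -> ['a', 'e', 'b', 'd']
'e': index 1 in ['a', 'e', 'b', 'd'] -> ['e', 'a', 'b', 'd']
'a': index 1 in ['e', 'a', 'b', 'd'] -> ['a', 'e', 'b', 'd']
'd': index 3 in ['a', 'e', 'b', 'd'] -> ['d', 'a', 'e', 'b']
'a': index 1 in ['d', 'a', 'e', 'b'] -> ['a', 'd', 'e', 'b']


Output: [0, 2, 1, 3, 3, 1, 0, 2, 1, 1, 3, 1]


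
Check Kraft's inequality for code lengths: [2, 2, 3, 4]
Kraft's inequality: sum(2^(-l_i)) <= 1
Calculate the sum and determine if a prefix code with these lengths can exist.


Sum = 2^(-2) + 2^(-2) + 2^(-3) + 2^(-4)
    = 0.25 + 0.25 + 0.125 + 0.0625
    = 11/16 = 0.6875
Since 0.6875 <= 1, Kraft's inequality IS satisfied.
A prefix code with these lengths CAN exist.

Kraft sum = 0.6875. Satisfied.


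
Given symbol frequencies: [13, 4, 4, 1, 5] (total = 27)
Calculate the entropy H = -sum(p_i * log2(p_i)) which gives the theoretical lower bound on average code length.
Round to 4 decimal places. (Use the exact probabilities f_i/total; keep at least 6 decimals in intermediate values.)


Per-symbol terms -p_i * log2(p_i) with p_i = f_i/27:
  p = 13/27 = 0.481481: log2(p) = -1.054448, -p*log2(p) = 0.507697
  p = 4/27 = 0.148148: log2(p) = -2.754888, -p*log2(p) = 0.408131
  p = 4/27 = 0.148148: log2(p) = -2.754888, -p*log2(p) = 0.408131
  p = 1/27 = 0.037037: log2(p) = -4.754888, -p*log2(p) = 0.176107
  p = 5/27 = 0.185185: log2(p) = -2.432959, -p*log2(p) = 0.450548
H = 0.507697 + 0.408131 + 0.408131 + 0.176107 + 0.450548 = 1.950614

H = 1.9506 bits/symbol


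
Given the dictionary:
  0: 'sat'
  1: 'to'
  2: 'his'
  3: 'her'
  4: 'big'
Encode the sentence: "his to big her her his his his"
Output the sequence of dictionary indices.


Look up each word in the dictionary:
  'his' -> 2
  'to' -> 1
  'big' -> 4
  'her' -> 3
  'her' -> 3
  'his' -> 2
  'his' -> 2
  'his' -> 2

Encoded: [2, 1, 4, 3, 3, 2, 2, 2]


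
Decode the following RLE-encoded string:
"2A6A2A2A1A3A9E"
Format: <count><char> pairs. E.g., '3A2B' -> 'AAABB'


Expanding each <count><char> pair:
  2A -> 'AA'
  6A -> 'AAAAAA'
  2A -> 'AA'
  2A -> 'AA'
  1A -> 'A'
  3A -> 'AAA'
  9E -> 'EEEEEEEEE'

Decoded = AAAAAAAAAAAAAAAAEEEEEEEEE


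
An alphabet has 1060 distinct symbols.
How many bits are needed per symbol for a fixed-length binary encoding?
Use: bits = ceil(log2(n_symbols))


log2(1060) = 10.0498
Bracket: 2^10 = 1024 < 1060 <= 2^11 = 2048
So ceil(log2(1060)) = 11

bits = ceil(log2(1060)) = ceil(10.0498) = 11 bits


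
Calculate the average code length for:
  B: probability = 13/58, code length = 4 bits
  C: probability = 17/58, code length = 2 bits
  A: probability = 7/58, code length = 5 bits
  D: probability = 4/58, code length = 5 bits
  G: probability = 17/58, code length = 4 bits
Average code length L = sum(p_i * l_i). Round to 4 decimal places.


Weighted contributions p_i * l_i:
  B: (13/58) * 4 = 52/58
  C: (17/58) * 2 = 34/58
  A: (7/58) * 5 = 35/58
  D: (4/58) * 5 = 20/58
  G: (17/58) * 4 = 68/58
Sum = (52 + 34 + 35 + 20 + 68)/58 = 209/58

L = 209/58 = 3.6034 bits/symbol


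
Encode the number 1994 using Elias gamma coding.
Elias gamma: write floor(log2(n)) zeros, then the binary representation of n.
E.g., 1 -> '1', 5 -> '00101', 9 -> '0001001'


num_bits = floor(log2(1994)) + 1 = 11
leading_zeros = num_bits - 1 = 10
binary(1994) = 11111001010

Elias gamma(1994) = '0000000000' + '11111001010' = 000000000011111001010 (21 bits)


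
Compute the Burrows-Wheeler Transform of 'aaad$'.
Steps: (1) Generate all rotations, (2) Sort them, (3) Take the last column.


Rotations (sorted):
  0: $aaad -> last char: d
  1: aaad$ -> last char: $
  2: aad$a -> last char: a
  3: ad$aa -> last char: a
  4: d$aaa -> last char: a


BWT = d$aaa


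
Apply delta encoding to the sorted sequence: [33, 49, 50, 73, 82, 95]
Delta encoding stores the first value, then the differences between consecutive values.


First value: 33
Deltas:
  49 - 33 = 16
  50 - 49 = 1
  73 - 50 = 23
  82 - 73 = 9
  95 - 82 = 13


Delta encoded: [33, 16, 1, 23, 9, 13]


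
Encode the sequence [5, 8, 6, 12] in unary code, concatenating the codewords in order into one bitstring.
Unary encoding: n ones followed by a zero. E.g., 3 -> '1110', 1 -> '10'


Encode each number as n ones followed by a terminating 0:
  5 -> 111110 (6 bits)
  8 -> 111111110 (9 bits)
  6 -> 1111110 (7 bits)
  12 -> 1111111111110 (13 bits)
Total length = 6 + 9 + 7 + 13 = 35 bits.

Unary([5, 8, 6, 12]) = 11111011111111011111101111111111110 (35 bits)


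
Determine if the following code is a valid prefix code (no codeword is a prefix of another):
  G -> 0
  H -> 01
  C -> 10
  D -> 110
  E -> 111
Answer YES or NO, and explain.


Checking each pair (does one codeword prefix another?):
  G='0' vs H='01': prefix -- VIOLATION

NO -- this is NOT a valid prefix code. G (0) is a prefix of H (01).


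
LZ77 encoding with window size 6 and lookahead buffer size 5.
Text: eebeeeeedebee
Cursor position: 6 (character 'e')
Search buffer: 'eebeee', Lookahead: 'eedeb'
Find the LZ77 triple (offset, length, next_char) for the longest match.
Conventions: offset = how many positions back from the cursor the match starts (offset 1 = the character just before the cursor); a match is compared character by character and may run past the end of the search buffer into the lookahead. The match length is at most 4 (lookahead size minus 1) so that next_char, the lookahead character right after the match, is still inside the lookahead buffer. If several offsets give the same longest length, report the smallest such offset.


Try each offset into the search buffer:
  offset=1 (pos 5, char 'e'): match length 2
  offset=2 (pos 4, char 'e'): match length 2
  offset=3 (pos 3, char 'e'): match length 2
  offset=4 (pos 2, char 'b'): match length 0
  offset=5 (pos 1, char 'e'): match length 1
  offset=6 (pos 0, char 'e'): match length 2
Longest match has length 2, found at offsets 1, 2, 3, 6; take the smallest, offset 1.
next_char = character at position 6 + 2 = 8 -> 'd'

Best match: offset=1, length=2 (matching 'ee' starting at position 5)
LZ77 triple: (1, 2, 'd')


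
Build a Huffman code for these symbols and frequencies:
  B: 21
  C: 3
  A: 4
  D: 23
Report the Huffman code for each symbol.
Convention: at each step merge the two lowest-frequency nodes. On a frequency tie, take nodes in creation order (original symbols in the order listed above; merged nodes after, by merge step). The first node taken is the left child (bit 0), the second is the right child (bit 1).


Huffman tree construction:
Step 1: Merge C(3) + A(4) = 7
Step 2: Merge (C+A)(7) + B(21) = 28
Step 3: Merge D(23) + ((C+A)+B)(28) = 51
Read each symbol's code off the tree from the root (left child = 0, right child = 1).

Codes:
  B: 11 (length 2)
  C: 100 (length 3)
  A: 101 (length 3)
  D: 0 (length 1)
Average code length: 86/51 = 1.6863 bits/symbol


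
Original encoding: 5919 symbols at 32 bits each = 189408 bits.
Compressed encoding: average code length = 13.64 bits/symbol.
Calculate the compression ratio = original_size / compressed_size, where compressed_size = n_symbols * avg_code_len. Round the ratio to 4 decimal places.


original_size = n_symbols * orig_bits = 5919 * 32 = 189408 bits
compressed_size = n_symbols * avg_code_len = 5919 * 13.64 = 80735.16 bits
ratio = original_size / compressed_size = 189408 / 80735.16 = 2.346

Compression ratio = 2.346


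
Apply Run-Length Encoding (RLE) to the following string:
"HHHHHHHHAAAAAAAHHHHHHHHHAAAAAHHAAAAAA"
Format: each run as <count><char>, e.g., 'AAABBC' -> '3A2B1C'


Scanning runs left to right:
  i=0: run of 'H' x 8 -> '8H'
  i=8: run of 'A' x 7 -> '7A'
  i=15: run of 'H' x 9 -> '9H'
  i=24: run of 'A' x 5 -> '5A'
  i=29: run of 'H' x 2 -> '2H'
  i=31: run of 'A' x 6 -> '6A'

RLE = 8H7A9H5A2H6A


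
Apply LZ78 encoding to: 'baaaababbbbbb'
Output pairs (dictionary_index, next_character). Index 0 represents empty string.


LZ78 encoding steps:
Dictionary: {0: ''}
Step 1: w='' (idx 0), next='b' -> output (0, 'b'), add 'b' as idx 1
Step 2: w='' (idx 0), next='a' -> output (0, 'a'), add 'a' as idx 2
Step 3: w='a' (idx 2), next='a' -> output (2, 'a'), add 'aa' as idx 3
Step 4: w='a' (idx 2), next='b' -> output (2, 'b'), add 'ab' as idx 4
Step 5: w='ab' (idx 4), next='b' -> output (4, 'b'), add 'abb' as idx 5
Step 6: w='b' (idx 1), next='b' -> output (1, 'b'), add 'bb' as idx 6
Step 7: w='bb' (idx 6), end of input -> output (6, '')


Encoded: [(0, 'b'), (0, 'a'), (2, 'a'), (2, 'b'), (4, 'b'), (1, 'b'), (6, '')]


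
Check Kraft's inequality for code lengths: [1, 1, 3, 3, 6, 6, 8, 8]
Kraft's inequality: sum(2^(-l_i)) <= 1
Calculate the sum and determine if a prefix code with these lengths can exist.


Sum = 2^(-1) + 2^(-1) + 2^(-3) + 2^(-3) + 2^(-6) + 2^(-6) + 2^(-8) + 2^(-8)
    = 0.5 + 0.5 + 0.125 + 0.125 + 0.015625 + 0.015625 + 0.00390625 + 0.00390625
    = 330/256 = 1.2890625
Since 1.2890625 > 1, Kraft's inequality is NOT satisfied.
A prefix code with these lengths CANNOT exist.

Kraft sum = 1.2890625. Not satisfied.


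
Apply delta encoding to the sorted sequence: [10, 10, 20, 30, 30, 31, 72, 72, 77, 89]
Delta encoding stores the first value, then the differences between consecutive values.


First value: 10
Deltas:
  10 - 10 = 0
  20 - 10 = 10
  30 - 20 = 10
  30 - 30 = 0
  31 - 30 = 1
  72 - 31 = 41
  72 - 72 = 0
  77 - 72 = 5
  89 - 77 = 12


Delta encoded: [10, 0, 10, 10, 0, 1, 41, 0, 5, 12]


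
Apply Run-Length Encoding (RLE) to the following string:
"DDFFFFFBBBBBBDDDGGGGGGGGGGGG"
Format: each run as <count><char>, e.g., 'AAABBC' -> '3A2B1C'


Scanning runs left to right:
  i=0: run of 'D' x 2 -> '2D'
  i=2: run of 'F' x 5 -> '5F'
  i=7: run of 'B' x 6 -> '6B'
  i=13: run of 'D' x 3 -> '3D'
  i=16: run of 'G' x 12 -> '12G'

RLE = 2D5F6B3D12G


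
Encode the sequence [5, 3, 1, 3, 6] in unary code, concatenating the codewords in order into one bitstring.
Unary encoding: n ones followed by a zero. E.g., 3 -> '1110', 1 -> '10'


Encode each number as n ones followed by a terminating 0:
  5 -> 111110 (6 bits)
  3 -> 1110 (4 bits)
  1 -> 10 (2 bits)
  3 -> 1110 (4 bits)
  6 -> 1111110 (7 bits)
Total length = 6 + 4 + 2 + 4 + 7 = 23 bits.

Unary([5, 3, 1, 3, 6]) = 11111011101011101111110 (23 bits)


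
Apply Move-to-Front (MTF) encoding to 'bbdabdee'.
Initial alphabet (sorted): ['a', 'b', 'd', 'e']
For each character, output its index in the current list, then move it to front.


MTF encoding:
'b': index 1 in ['a', 'b', 'd', 'e'] -> ['b', 'a', 'd', 'e']
'b': index 0 in ['b', 'a', 'd', 'e'] -> ['b', 'a', 'd', 'e']
'd': index 2 in ['b', 'a', 'd', 'e'] -> ['d', 'b', 'a', 'e']
'a': index 2 in ['d', 'b', 'a', 'e'] -> ['a', 'd', 'b', 'e']
'b': index 2 in ['a', 'd', 'b', 'e'] -> ['b', 'a', 'd', 'e']
'd': index 2 in ['b', 'a', 'd', 'e'] -> ['d', 'b', 'a', 'e']
'e': index 3 in ['d', 'b', 'a', 'e'] -> ['e', 'd', 'b', 'a']
'e': index 0 in ['e', 'd', 'b', 'a'] -> ['e', 'd', 'b', 'a']


Output: [1, 0, 2, 2, 2, 2, 3, 0]


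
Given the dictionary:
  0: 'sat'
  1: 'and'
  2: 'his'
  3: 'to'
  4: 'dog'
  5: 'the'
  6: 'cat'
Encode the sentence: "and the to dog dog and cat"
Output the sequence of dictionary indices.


Look up each word in the dictionary:
  'and' -> 1
  'the' -> 5
  'to' -> 3
  'dog' -> 4
  'dog' -> 4
  'and' -> 1
  'cat' -> 6

Encoded: [1, 5, 3, 4, 4, 1, 6]


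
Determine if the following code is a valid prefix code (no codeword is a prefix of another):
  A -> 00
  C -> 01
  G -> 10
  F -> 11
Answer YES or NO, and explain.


Checking each pair (does one codeword prefix another?):
  A='00' vs C='01': no prefix
  A='00' vs G='10': no prefix
  A='00' vs F='11': no prefix
  C='01' vs A='00': no prefix
  C='01' vs G='10': no prefix
  C='01' vs F='11': no prefix
  G='10' vs A='00': no prefix
  G='10' vs C='01': no prefix
  G='10' vs F='11': no prefix
  F='11' vs A='00': no prefix
  F='11' vs C='01': no prefix
  F='11' vs G='10': no prefix
No violation found over all pairs.

YES -- this is a valid prefix code. No codeword is a prefix of any other codeword.


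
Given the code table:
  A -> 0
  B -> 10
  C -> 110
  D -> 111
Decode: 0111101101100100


Decoding:
0 -> A
111 -> D
10 -> B
110 -> C
110 -> C
0 -> A
10 -> B
0 -> A


Result: ADBCCABA


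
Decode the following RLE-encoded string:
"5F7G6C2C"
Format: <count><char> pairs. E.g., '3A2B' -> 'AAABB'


Expanding each <count><char> pair:
  5F -> 'FFFFF'
  7G -> 'GGGGGGG'
  6C -> 'CCCCCC'
  2C -> 'CC'

Decoded = FFFFFGGGGGGGCCCCCCCC


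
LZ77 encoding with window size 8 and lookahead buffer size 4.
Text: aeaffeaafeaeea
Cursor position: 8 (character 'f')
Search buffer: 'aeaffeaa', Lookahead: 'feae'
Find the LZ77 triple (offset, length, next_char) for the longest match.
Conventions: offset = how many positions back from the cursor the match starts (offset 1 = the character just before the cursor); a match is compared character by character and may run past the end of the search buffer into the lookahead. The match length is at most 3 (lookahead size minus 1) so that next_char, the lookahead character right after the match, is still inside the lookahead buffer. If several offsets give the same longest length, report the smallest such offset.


Try each offset into the search buffer:
  offset=1 (pos 7, char 'a'): match length 0
  offset=2 (pos 6, char 'a'): match length 0
  offset=3 (pos 5, char 'e'): match length 0
  offset=4 (pos 4, char 'f'): match length 3
  offset=5 (pos 3, char 'f'): match length 1
  offset=6 (pos 2, char 'a'): match length 0
  offset=7 (pos 1, char 'e'): match length 0
  offset=8 (pos 0, char 'a'): match length 0
Longest match has length 3 at offset 4.
next_char = character at position 8 + 3 = 11 -> 'e'

Best match: offset=4, length=3 (matching 'fea' starting at position 4)
LZ77 triple: (4, 3, 'e')


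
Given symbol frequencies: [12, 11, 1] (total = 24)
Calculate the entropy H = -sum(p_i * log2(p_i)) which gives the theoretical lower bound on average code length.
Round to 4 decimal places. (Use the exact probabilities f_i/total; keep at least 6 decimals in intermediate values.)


Per-symbol terms -p_i * log2(p_i) with p_i = f_i/24:
  p = 12/24 = 0.500000: log2(p) = -1.000000, -p*log2(p) = 0.500000
  p = 11/24 = 0.458333: log2(p) = -1.125531, -p*log2(p) = 0.515868
  p = 1/24 = 0.041667: log2(p) = -4.584963, -p*log2(p) = 0.191040
H = 0.500000 + 0.515868 + 0.191040 = 1.206908

H = 1.2069 bits/symbol


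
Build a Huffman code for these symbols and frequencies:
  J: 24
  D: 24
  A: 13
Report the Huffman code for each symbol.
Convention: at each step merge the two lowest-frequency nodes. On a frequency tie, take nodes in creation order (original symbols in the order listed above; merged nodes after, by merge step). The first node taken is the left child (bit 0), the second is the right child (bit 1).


Huffman tree construction:
Step 1: Merge A(13) + J(24) = 37
Step 2: Merge D(24) + (A+J)(37) = 61
Read each symbol's code off the tree from the root (left child = 0, right child = 1).

Codes:
  J: 11 (length 2)
  D: 0 (length 1)
  A: 10 (length 2)
Average code length: 98/61 = 1.6066 bits/symbol


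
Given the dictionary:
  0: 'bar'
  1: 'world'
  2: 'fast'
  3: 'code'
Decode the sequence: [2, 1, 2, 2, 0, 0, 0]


Look up each index in the dictionary:
  2 -> 'fast'
  1 -> 'world'
  2 -> 'fast'
  2 -> 'fast'
  0 -> 'bar'
  0 -> 'bar'
  0 -> 'bar'

Decoded: "fast world fast fast bar bar bar"


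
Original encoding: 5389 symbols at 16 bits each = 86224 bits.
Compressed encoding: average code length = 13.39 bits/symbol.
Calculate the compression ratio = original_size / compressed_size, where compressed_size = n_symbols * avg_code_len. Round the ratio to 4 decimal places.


original_size = n_symbols * orig_bits = 5389 * 16 = 86224 bits
compressed_size = n_symbols * avg_code_len = 5389 * 13.39 = 72158.71 bits
ratio = original_size / compressed_size = 86224 / 72158.71 = 1.1949

Compression ratio = 1.1949


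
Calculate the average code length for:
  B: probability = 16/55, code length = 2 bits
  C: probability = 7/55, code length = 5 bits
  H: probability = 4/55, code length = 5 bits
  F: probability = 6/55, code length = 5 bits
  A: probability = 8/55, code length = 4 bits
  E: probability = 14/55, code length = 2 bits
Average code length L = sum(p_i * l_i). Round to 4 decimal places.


Weighted contributions p_i * l_i:
  B: (16/55) * 2 = 32/55
  C: (7/55) * 5 = 35/55
  H: (4/55) * 5 = 20/55
  F: (6/55) * 5 = 30/55
  A: (8/55) * 4 = 32/55
  E: (14/55) * 2 = 28/55
Sum = (32 + 35 + 20 + 30 + 32 + 28)/55 = 177/55

L = 177/55 = 3.2182 bits/symbol


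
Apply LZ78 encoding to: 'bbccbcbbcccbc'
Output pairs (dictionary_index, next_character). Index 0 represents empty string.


LZ78 encoding steps:
Dictionary: {0: ''}
Step 1: w='' (idx 0), next='b' -> output (0, 'b'), add 'b' as idx 1
Step 2: w='b' (idx 1), next='c' -> output (1, 'c'), add 'bc' as idx 2
Step 3: w='' (idx 0), next='c' -> output (0, 'c'), add 'c' as idx 3
Step 4: w='bc' (idx 2), next='b' -> output (2, 'b'), add 'bcb' as idx 4
Step 5: w='bc' (idx 2), next='c' -> output (2, 'c'), add 'bcc' as idx 5
Step 6: w='c' (idx 3), next='b' -> output (3, 'b'), add 'cb' as idx 6
Step 7: w='c' (idx 3), end of input -> output (3, '')


Encoded: [(0, 'b'), (1, 'c'), (0, 'c'), (2, 'b'), (2, 'c'), (3, 'b'), (3, '')]


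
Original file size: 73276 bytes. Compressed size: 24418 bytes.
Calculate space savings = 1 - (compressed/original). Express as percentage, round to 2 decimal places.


ratio = compressed/original = 24418/73276 = 0.333233
savings = 1 - ratio = 1 - 0.333233 = 0.666767
as a percentage: 0.666767 * 100 = 66.68%

Space savings = 1 - 24418/73276 = 66.68%


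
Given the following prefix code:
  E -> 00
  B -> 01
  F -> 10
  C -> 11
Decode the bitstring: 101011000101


Decoding step by step:
Bits 10 -> F
Bits 10 -> F
Bits 11 -> C
Bits 00 -> E
Bits 01 -> B
Bits 01 -> B


Decoded message: FFCEBB


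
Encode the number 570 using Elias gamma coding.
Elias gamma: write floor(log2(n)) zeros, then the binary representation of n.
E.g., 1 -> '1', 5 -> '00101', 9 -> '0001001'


num_bits = floor(log2(570)) + 1 = 10
leading_zeros = num_bits - 1 = 9
binary(570) = 1000111010

Elias gamma(570) = '000000000' + '1000111010' = 0000000001000111010 (19 bits)


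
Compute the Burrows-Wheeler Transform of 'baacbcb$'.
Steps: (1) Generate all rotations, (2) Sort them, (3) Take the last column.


Rotations (sorted):
  0: $baacbcb -> last char: b
  1: aacbcb$b -> last char: b
  2: acbcb$ba -> last char: a
  3: b$baacbc -> last char: c
  4: baacbcb$ -> last char: $
  5: bcb$baac -> last char: c
  6: cb$baacb -> last char: b
  7: cbcb$baa -> last char: a


BWT = bbac$cba


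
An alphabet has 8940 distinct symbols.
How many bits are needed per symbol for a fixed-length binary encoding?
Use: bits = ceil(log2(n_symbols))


log2(8940) = 13.1261
Bracket: 2^13 = 8192 < 8940 <= 2^14 = 16384
So ceil(log2(8940)) = 14

bits = ceil(log2(8940)) = ceil(13.1261) = 14 bits


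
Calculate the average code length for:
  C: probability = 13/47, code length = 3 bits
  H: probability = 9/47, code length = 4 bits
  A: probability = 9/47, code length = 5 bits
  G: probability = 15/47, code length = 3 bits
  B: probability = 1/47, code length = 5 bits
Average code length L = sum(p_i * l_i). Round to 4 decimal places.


Weighted contributions p_i * l_i:
  C: (13/47) * 3 = 39/47
  H: (9/47) * 4 = 36/47
  A: (9/47) * 5 = 45/47
  G: (15/47) * 3 = 45/47
  B: (1/47) * 5 = 5/47
Sum = (39 + 36 + 45 + 45 + 5)/47 = 170/47

L = 170/47 = 3.6170 bits/symbol


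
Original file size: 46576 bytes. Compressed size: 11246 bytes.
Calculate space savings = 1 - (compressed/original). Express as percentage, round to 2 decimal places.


ratio = compressed/original = 11246/46576 = 0.241455
savings = 1 - ratio = 1 - 0.241455 = 0.758545
as a percentage: 0.758545 * 100 = 75.85%

Space savings = 1 - 11246/46576 = 75.85%


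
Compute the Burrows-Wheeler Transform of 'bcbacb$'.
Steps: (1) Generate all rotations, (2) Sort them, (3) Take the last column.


Rotations (sorted):
  0: $bcbacb -> last char: b
  1: acb$bcb -> last char: b
  2: b$bcbac -> last char: c
  3: bacb$bc -> last char: c
  4: bcbacb$ -> last char: $
  5: cb$bcba -> last char: a
  6: cbacb$b -> last char: b


BWT = bbcc$ab


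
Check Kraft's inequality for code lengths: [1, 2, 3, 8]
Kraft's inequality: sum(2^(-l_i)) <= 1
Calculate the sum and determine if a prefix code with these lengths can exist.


Sum = 2^(-1) + 2^(-2) + 2^(-3) + 2^(-8)
    = 0.5 + 0.25 + 0.125 + 0.00390625
    = 225/256 = 0.87890625
Since 0.87890625 <= 1, Kraft's inequality IS satisfied.
A prefix code with these lengths CAN exist.

Kraft sum = 0.87890625. Satisfied.


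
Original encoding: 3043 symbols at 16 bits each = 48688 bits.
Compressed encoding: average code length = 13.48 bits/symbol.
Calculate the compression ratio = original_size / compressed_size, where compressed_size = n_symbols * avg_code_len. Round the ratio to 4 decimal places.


original_size = n_symbols * orig_bits = 3043 * 16 = 48688 bits
compressed_size = n_symbols * avg_code_len = 3043 * 13.48 = 41019.64 bits
ratio = original_size / compressed_size = 48688 / 41019.64 = 1.1869

Compression ratio = 1.1869


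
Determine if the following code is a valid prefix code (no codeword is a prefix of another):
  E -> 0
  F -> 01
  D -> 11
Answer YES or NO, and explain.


Checking each pair (does one codeword prefix another?):
  E='0' vs F='01': prefix -- VIOLATION

NO -- this is NOT a valid prefix code. E (0) is a prefix of F (01).


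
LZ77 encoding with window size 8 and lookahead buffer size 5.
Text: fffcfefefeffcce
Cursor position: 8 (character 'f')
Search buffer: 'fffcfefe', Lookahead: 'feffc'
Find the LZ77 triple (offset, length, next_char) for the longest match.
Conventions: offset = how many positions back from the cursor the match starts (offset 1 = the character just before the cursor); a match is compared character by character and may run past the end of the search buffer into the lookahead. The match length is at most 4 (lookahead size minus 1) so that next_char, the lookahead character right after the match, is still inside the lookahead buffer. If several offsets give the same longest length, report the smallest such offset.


Try each offset into the search buffer:
  offset=1 (pos 7, char 'e'): match length 0
  offset=2 (pos 6, char 'f'): match length 3
  offset=3 (pos 5, char 'e'): match length 0
  offset=4 (pos 4, char 'f'): match length 3
  offset=5 (pos 3, char 'c'): match length 0
  offset=6 (pos 2, char 'f'): match length 1
  offset=7 (pos 1, char 'f'): match length 1
  offset=8 (pos 0, char 'f'): match length 1
Longest match has length 3, found at offsets 2, 4; take the smallest, offset 2.
next_char = character at position 8 + 3 = 11 -> 'f'

Best match: offset=2, length=3 (matching 'fef' starting at position 6)
LZ77 triple: (2, 3, 'f')


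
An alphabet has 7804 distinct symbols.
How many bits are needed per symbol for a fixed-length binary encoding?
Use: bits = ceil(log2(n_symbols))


log2(7804) = 12.93
Bracket: 2^12 = 4096 < 7804 <= 2^13 = 8192
So ceil(log2(7804)) = 13

bits = ceil(log2(7804)) = ceil(12.93) = 13 bits


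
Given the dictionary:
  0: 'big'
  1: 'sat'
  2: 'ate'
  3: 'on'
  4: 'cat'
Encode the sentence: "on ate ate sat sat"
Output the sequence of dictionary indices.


Look up each word in the dictionary:
  'on' -> 3
  'ate' -> 2
  'ate' -> 2
  'sat' -> 1
  'sat' -> 1

Encoded: [3, 2, 2, 1, 1]


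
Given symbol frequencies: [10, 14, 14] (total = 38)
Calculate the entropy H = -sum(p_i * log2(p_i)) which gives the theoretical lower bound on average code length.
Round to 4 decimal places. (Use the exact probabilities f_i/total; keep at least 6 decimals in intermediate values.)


Per-symbol terms -p_i * log2(p_i) with p_i = f_i/38:
  p = 10/38 = 0.263158: log2(p) = -1.925999, -p*log2(p) = 0.506842
  p = 14/38 = 0.368421: log2(p) = -1.440573, -p*log2(p) = 0.530737
  p = 14/38 = 0.368421: log2(p) = -1.440573, -p*log2(p) = 0.530737
H = 0.506842 + 0.530737 + 0.530737 = 1.568316

H = 1.5683 bits/symbol


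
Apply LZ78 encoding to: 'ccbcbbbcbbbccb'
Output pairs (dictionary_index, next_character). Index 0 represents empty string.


LZ78 encoding steps:
Dictionary: {0: ''}
Step 1: w='' (idx 0), next='c' -> output (0, 'c'), add 'c' as idx 1
Step 2: w='c' (idx 1), next='b' -> output (1, 'b'), add 'cb' as idx 2
Step 3: w='cb' (idx 2), next='b' -> output (2, 'b'), add 'cbb' as idx 3
Step 4: w='' (idx 0), next='b' -> output (0, 'b'), add 'b' as idx 4
Step 5: w='cbb' (idx 3), next='b' -> output (3, 'b'), add 'cbbb' as idx 5
Step 6: w='c' (idx 1), next='c' -> output (1, 'c'), add 'cc' as idx 6
Step 7: w='b' (idx 4), end of input -> output (4, '')


Encoded: [(0, 'c'), (1, 'b'), (2, 'b'), (0, 'b'), (3, 'b'), (1, 'c'), (4, '')]


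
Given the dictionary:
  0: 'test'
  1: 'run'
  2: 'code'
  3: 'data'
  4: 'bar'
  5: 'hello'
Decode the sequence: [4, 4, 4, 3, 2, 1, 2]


Look up each index in the dictionary:
  4 -> 'bar'
  4 -> 'bar'
  4 -> 'bar'
  3 -> 'data'
  2 -> 'code'
  1 -> 'run'
  2 -> 'code'

Decoded: "bar bar bar data code run code"


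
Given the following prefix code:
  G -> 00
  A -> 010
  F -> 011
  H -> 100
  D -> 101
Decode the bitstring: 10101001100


Decoding step by step:
Bits 101 -> D
Bits 010 -> A
Bits 011 -> F
Bits 00 -> G


Decoded message: DAFG


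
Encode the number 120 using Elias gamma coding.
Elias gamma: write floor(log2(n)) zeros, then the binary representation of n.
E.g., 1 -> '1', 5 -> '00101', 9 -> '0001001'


num_bits = floor(log2(120)) + 1 = 7
leading_zeros = num_bits - 1 = 6
binary(120) = 1111000

Elias gamma(120) = '000000' + '1111000' = 0000001111000 (13 bits)


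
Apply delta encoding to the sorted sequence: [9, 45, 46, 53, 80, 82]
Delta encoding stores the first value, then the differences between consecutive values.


First value: 9
Deltas:
  45 - 9 = 36
  46 - 45 = 1
  53 - 46 = 7
  80 - 53 = 27
  82 - 80 = 2


Delta encoded: [9, 36, 1, 7, 27, 2]


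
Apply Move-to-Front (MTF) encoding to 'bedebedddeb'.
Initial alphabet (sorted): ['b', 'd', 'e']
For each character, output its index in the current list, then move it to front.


MTF encoding:
'b': index 0 in ['b', 'd', 'e'] -> ['b', 'd', 'e']
'e': index 2 in ['b', 'd', 'e'] -> ['e', 'b', 'd']
'd': index 2 in ['e', 'b', 'd'] -> ['d', 'e', 'b']
'e': index 1 in ['d', 'e', 'b'] -> ['e', 'd', 'b']
'b': index 2 in ['e', 'd', 'b'] -> ['b', 'e', 'd']
'e': index 1 in ['b', 'e', 'd'] -> ['e', 'b', 'd']
'd': index 2 in ['e', 'b', 'd'] -> ['d', 'e', 'b']
'd': index 0 in ['d', 'e', 'b'] -> ['d', 'e', 'b']
'd': index 0 in ['d', 'e', 'b'] -> ['d', 'e', 'b']
'e': index 1 in ['d', 'e', 'b'] -> ['e', 'd', 'b']
'b': index 2 in ['e', 'd', 'b'] -> ['b', 'e', 'd']


Output: [0, 2, 2, 1, 2, 1, 2, 0, 0, 1, 2]


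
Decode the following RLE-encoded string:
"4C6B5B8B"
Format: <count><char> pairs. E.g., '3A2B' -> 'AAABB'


Expanding each <count><char> pair:
  4C -> 'CCCC'
  6B -> 'BBBBBB'
  5B -> 'BBBBB'
  8B -> 'BBBBBBBB'

Decoded = CCCCBBBBBBBBBBBBBBBBBBB


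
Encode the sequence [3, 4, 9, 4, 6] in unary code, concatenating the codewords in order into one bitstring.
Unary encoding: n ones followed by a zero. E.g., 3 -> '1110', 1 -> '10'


Encode each number as n ones followed by a terminating 0:
  3 -> 1110 (4 bits)
  4 -> 11110 (5 bits)
  9 -> 1111111110 (10 bits)
  4 -> 11110 (5 bits)
  6 -> 1111110 (7 bits)
Total length = 4 + 5 + 10 + 5 + 7 = 31 bits.

Unary([3, 4, 9, 4, 6]) = 1110111101111111110111101111110 (31 bits)


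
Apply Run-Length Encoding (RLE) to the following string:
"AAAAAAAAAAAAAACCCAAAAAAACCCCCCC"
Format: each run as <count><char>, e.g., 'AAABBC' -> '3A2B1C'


Scanning runs left to right:
  i=0: run of 'A' x 14 -> '14A'
  i=14: run of 'C' x 3 -> '3C'
  i=17: run of 'A' x 7 -> '7A'
  i=24: run of 'C' x 7 -> '7C'

RLE = 14A3C7A7C


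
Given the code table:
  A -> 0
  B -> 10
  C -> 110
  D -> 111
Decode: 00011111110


Decoding:
0 -> A
0 -> A
0 -> A
111 -> D
111 -> D
10 -> B


Result: AAADDB


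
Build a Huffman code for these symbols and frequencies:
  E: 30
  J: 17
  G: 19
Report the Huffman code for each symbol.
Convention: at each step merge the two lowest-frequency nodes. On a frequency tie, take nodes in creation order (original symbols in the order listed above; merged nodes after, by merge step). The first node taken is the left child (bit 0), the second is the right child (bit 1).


Huffman tree construction:
Step 1: Merge J(17) + G(19) = 36
Step 2: Merge E(30) + (J+G)(36) = 66
Read each symbol's code off the tree from the root (left child = 0, right child = 1).

Codes:
  E: 0 (length 1)
  J: 10 (length 2)
  G: 11 (length 2)
Average code length: 102/66 = 1.5455 bits/symbol


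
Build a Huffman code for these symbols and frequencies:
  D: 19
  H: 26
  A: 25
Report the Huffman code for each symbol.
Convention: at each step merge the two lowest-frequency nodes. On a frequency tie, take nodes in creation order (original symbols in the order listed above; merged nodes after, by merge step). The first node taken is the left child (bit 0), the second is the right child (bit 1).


Huffman tree construction:
Step 1: Merge D(19) + A(25) = 44
Step 2: Merge H(26) + (D+A)(44) = 70
Read each symbol's code off the tree from the root (left child = 0, right child = 1).

Codes:
  D: 10 (length 2)
  H: 0 (length 1)
  A: 11 (length 2)
Average code length: 114/70 = 1.6286 bits/symbol


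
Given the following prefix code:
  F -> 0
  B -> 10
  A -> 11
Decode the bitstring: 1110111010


Decoding step by step:
Bits 11 -> A
Bits 10 -> B
Bits 11 -> A
Bits 10 -> B
Bits 10 -> B


Decoded message: ABABB


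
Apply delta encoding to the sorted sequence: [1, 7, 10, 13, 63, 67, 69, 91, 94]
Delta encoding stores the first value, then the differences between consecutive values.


First value: 1
Deltas:
  7 - 1 = 6
  10 - 7 = 3
  13 - 10 = 3
  63 - 13 = 50
  67 - 63 = 4
  69 - 67 = 2
  91 - 69 = 22
  94 - 91 = 3


Delta encoded: [1, 6, 3, 3, 50, 4, 2, 22, 3]


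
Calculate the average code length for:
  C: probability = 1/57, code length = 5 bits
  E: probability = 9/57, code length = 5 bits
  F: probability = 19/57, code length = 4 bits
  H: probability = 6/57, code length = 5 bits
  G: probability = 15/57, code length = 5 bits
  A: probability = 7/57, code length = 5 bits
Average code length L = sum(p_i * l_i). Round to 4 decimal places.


Weighted contributions p_i * l_i:
  C: (1/57) * 5 = 5/57
  E: (9/57) * 5 = 45/57
  F: (19/57) * 4 = 76/57
  H: (6/57) * 5 = 30/57
  G: (15/57) * 5 = 75/57
  A: (7/57) * 5 = 35/57
Sum = (5 + 45 + 76 + 30 + 75 + 35)/57 = 266/57

L = 266/57 = 4.6667 bits/symbol


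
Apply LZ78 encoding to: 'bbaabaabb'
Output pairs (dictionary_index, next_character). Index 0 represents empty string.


LZ78 encoding steps:
Dictionary: {0: ''}
Step 1: w='' (idx 0), next='b' -> output (0, 'b'), add 'b' as idx 1
Step 2: w='b' (idx 1), next='a' -> output (1, 'a'), add 'ba' as idx 2
Step 3: w='' (idx 0), next='a' -> output (0, 'a'), add 'a' as idx 3
Step 4: w='ba' (idx 2), next='a' -> output (2, 'a'), add 'baa' as idx 4
Step 5: w='b' (idx 1), next='b' -> output (1, 'b'), add 'bb' as idx 5


Encoded: [(0, 'b'), (1, 'a'), (0, 'a'), (2, 'a'), (1, 'b')]


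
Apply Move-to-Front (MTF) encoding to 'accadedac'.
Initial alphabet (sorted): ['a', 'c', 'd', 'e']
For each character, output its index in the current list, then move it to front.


MTF encoding:
'a': index 0 in ['a', 'c', 'd', 'e'] -> ['a', 'c', 'd', 'e']
'c': index 1 in ['a', 'c', 'd', 'e'] -> ['c', 'a', 'd', 'e']
'c': index 0 in ['c', 'a', 'd', 'e'] -> ['c', 'a', 'd', 'e']
'a': index 1 in ['c', 'a', 'd', 'e'] -> ['a', 'c', 'd', 'e']
'd': index 2 in ['a', 'c', 'd', 'e'] -> ['d', 'a', 'c', 'e']
'e': index 3 in ['d', 'a', 'c', 'e'] -> ['e', 'd', 'a', 'c']
'd': index 1 in ['e', 'd', 'a', 'c'] -> ['d', 'e', 'a', 'c']
'a': index 2 in ['d', 'e', 'a', 'c'] -> ['a', 'd', 'e', 'c']
'c': index 3 in ['a', 'd', 'e', 'c'] -> ['c', 'a', 'd', 'e']


Output: [0, 1, 0, 1, 2, 3, 1, 2, 3]
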